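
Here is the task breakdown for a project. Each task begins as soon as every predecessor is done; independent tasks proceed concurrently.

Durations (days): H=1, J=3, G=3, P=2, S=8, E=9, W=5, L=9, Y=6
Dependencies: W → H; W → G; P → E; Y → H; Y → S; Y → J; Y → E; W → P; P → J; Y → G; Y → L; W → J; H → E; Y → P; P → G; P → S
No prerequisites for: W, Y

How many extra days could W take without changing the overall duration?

Y→P→E = 6+2+9 = 17 sets the makespan at 17 days.
Longest path through W: 16 days (earliest finish 5, latest finish 6).
Slack of W = 1 − 0 = 1 day.

1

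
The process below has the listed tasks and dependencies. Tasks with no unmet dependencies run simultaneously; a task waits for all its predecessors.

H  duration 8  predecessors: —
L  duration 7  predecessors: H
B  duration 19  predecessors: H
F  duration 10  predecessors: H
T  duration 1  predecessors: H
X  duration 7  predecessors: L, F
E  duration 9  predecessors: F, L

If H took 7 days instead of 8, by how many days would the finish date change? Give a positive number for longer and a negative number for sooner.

-1

Actual critical path: H→B = 8+19 = 27 ⇒ 27 days.
H lies on that path, so at 7 days the path becomes 26 days.
That remains the longest chain; total 26 days.
Change in finish: 26 − 27 = -1 days.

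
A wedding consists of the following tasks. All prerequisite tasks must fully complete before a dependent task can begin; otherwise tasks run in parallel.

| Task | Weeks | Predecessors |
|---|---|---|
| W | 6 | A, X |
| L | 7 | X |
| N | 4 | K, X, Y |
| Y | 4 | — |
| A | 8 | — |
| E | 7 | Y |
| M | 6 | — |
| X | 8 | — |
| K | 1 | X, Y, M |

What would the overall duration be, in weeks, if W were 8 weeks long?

16

The binding path is X→L = 8+7 = 15; finish at 15 weeks.
W has 1 week of float (longest path through it is 14).
New critical path: X→W = 8+8 = 16 ⇒ 16 weeks.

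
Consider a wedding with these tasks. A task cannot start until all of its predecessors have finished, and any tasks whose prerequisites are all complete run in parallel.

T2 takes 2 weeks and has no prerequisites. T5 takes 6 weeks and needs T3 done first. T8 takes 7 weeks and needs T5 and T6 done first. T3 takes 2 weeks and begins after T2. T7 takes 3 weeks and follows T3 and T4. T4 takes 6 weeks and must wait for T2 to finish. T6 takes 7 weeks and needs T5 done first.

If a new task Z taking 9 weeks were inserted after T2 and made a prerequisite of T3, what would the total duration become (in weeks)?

33

Originally the project takes 24 weeks.
With Z inserted, T3 now waits for max(T2, Z).
New critical path: T2→Z→T3→T5→T6→T8 = 2+9+2+6+7+7 = 33 ⇒ 33 weeks.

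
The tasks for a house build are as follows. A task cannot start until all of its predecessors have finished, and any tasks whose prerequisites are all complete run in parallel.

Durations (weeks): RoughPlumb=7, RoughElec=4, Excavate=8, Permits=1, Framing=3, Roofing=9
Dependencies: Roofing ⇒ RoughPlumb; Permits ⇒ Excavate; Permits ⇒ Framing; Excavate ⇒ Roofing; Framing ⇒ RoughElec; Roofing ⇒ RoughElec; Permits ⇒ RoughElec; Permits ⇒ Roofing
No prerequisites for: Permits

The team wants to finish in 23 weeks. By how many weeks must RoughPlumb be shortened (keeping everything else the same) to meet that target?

Current finish: 25 weeks; target: 23.
RoughPlumb is on every critical path, so each week cut from RoughPlumb cuts the finish by one (this holds down to a finish of 22).
Need 25 − 23 = 2 weeks off RoughPlumb → RoughPlumb becomes 5 weeks, finish becomes 23.

2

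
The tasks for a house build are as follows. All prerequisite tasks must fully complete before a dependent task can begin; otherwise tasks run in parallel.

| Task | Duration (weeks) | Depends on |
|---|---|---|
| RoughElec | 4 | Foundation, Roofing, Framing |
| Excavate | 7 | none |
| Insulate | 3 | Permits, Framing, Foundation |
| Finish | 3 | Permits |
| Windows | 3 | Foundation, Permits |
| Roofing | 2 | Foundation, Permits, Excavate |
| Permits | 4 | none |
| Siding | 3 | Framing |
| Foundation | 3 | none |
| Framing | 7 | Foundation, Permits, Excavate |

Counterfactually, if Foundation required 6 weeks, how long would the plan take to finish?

18

Baseline: Excavate→Framing→RoughElec = 7+7+4 = 18 → 18 weeks.
Foundation is off the critical path — its longest chain is 14 weeks, giving 4 of slack.
That remains the longest chain; total 18 weeks.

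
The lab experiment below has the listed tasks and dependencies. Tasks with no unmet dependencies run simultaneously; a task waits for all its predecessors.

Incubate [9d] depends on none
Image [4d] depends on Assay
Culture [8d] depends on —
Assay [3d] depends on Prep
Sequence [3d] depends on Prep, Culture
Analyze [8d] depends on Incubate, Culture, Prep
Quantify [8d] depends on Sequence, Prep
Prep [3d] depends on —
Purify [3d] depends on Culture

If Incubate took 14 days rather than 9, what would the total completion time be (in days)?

Baseline: Culture→Sequence→Quantify = 8+3+8 = 19 → 19 days.
Incubate is off the critical path — its longest chain is 17 days, giving 2 of slack.
New critical path: Incubate→Analyze = 14+8 = 22 ⇒ 22 days.

22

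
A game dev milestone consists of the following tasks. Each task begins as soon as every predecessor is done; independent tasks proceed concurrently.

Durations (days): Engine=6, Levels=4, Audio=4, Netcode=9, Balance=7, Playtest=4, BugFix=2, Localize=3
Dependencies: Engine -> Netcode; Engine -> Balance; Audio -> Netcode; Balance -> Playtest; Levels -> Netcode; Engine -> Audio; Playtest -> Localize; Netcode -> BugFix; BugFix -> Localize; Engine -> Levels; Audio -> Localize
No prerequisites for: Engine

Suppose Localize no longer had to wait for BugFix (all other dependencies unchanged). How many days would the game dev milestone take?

With the dependency in place, Engine→Levels→Netcode→BugFix→Localize = 6+4+9+2+3 = 24 sets the finish at 24 days.
Without BugFix→Localize, Localize's earliest start moves from 21 to 17.
New critical path: Engine→Levels→Netcode→BugFix = 6+4+9+2 = 21 ⇒ 21 days.

21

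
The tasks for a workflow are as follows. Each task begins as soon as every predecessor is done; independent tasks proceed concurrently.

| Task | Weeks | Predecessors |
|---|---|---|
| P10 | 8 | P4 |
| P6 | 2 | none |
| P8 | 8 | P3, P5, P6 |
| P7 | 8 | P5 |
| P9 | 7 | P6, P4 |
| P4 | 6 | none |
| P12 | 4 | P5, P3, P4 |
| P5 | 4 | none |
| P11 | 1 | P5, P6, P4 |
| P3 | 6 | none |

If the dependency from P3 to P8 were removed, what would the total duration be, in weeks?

14

Before: longest chain P3→P8 = 6+8 = 14, finish 14.
Without P3→P8, P8's earliest start moves from 6 to 4.
New critical path: P4→P10 = 6+8 = 14 ⇒ 14 weeks.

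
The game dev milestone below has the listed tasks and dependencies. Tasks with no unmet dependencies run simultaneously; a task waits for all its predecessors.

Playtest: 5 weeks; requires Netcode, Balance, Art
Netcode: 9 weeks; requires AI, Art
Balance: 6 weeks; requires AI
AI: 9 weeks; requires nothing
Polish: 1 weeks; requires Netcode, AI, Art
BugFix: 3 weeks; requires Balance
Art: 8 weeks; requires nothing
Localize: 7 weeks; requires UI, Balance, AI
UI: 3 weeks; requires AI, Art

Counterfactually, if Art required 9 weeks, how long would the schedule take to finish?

23

Baseline: AI→Netcode→Playtest = 9+9+5 = 23 → 23 weeks.
Art has 1 week of float (longest path through it is 22).
The binding chain switches to Art→Netcode→Playtest = 9+9+5 = 23; finish 23 weeks.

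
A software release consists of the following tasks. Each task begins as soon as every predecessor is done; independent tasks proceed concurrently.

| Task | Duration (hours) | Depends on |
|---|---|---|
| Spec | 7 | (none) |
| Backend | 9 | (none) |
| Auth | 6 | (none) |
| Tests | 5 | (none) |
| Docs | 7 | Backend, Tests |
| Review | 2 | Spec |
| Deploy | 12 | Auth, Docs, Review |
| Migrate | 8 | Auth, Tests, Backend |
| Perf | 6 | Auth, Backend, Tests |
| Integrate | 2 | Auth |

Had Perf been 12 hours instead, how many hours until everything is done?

Actual critical path: Backend→Docs→Deploy = 9+7+12 = 28 ⇒ 28 hours.
Perf has 13 hours of float (longest path through it is 15).
No other chain overtakes it, so the finish is 28 hours.

28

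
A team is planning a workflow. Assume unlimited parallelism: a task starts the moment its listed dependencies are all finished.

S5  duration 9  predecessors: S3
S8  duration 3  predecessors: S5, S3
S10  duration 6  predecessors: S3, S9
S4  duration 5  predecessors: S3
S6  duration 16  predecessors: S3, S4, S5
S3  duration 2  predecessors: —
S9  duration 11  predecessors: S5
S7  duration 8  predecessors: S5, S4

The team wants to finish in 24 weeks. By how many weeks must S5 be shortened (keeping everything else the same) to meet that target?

Current finish: 28 weeks; target: 24.
S5 is on every critical path, so each week cut from S5 cuts the finish by one (this holds down to a finish of 23).
Need 28 − 24 = 4 weeks off S5 → S5 becomes 5 weeks, finish becomes 24.

4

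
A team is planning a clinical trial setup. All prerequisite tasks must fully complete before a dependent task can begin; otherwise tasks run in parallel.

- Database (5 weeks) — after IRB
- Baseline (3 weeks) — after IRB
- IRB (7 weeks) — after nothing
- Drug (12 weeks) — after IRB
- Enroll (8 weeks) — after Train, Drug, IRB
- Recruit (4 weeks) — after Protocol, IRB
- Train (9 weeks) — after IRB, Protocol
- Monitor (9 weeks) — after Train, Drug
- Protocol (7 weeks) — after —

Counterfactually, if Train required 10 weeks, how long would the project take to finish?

28

As given, the longest chain is IRB→Drug→Monitor = 7+12+9 = 28, so the finish is 28 weeks.
The longest path through Train is only 25 weeks, so Train has float 3.
No other chain overtakes it, so the finish is 28 weeks.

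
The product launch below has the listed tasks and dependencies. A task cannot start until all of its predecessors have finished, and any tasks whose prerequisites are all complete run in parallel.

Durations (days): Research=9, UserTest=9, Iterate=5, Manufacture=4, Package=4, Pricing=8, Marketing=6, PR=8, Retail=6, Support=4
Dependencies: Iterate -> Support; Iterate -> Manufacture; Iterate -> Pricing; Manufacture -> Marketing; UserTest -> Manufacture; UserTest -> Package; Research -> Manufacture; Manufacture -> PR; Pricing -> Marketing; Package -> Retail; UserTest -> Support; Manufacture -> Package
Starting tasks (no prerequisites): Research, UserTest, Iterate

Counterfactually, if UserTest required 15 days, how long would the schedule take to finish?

29

Baseline: UserTest→Manufacture→Package→Retail = 9+4+4+6 = 23 → 23 days.
UserTest is on the critical path; changing it to 15 makes that path 29 days.
No other chain overtakes it, so the finish is 29 days.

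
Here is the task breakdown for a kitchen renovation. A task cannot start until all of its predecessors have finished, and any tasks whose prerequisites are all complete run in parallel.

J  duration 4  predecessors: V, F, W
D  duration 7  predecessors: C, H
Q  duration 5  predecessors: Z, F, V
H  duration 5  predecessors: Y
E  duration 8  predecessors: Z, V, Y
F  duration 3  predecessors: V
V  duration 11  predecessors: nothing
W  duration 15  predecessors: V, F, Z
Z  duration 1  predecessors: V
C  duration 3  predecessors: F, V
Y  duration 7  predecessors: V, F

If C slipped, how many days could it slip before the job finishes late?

The longest chain is V→F→W→J = 11+3+15+4 = 33; overall finish 33 days.
C finishes as early as 17 and must finish by 26.
Float = 33 − 24 = 9.

9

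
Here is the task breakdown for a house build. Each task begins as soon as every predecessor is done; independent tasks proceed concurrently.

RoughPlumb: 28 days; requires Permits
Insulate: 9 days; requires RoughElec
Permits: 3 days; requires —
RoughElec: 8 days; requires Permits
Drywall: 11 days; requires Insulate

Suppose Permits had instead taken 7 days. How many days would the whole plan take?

As given, the longest chain is Permits→RoughPlumb = 3+28 = 31, so the finish is 31 days.
Permits is on the critical path; changing it to 7 makes that path 35 days.
The critical path is still Permits→RoughPlumb; finish is now 35 days.

35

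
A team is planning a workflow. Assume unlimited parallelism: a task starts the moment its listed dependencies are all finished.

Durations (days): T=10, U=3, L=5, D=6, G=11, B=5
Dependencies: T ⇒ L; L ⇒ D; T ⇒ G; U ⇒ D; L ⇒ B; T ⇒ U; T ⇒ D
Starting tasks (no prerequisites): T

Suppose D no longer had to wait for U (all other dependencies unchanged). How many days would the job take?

21

Before: longest chain T→L→D = 10+5+6 = 21, finish 21.
Dropping U→D doesn't change D's earliest start (15); another predecessor still binds.
New critical path: T→L→D = 10+5+6 = 21 ⇒ 21 days.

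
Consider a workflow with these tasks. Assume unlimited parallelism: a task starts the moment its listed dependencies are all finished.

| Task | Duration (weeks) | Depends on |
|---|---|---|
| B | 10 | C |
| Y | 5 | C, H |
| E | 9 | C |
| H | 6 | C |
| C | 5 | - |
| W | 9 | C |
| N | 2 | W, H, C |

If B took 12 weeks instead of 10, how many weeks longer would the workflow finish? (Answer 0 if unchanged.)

Actual critical path: C→H→Y = 5+6+5 = 16 ⇒ 16 weeks.
B has 1 week of float (longest path through it is 15).
The binding chain switches to C→B = 5+12 = 17; finish 17 weeks.
Change in finish: 17 − 16 = +1 weeks.

1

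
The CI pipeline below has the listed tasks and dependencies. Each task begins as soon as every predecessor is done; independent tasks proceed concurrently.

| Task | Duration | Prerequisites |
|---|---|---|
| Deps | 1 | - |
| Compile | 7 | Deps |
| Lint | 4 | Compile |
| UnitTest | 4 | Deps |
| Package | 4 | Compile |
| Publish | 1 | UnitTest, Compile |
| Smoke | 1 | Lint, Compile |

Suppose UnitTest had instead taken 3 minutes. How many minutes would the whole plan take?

As given, the longest chain is Deps→Compile→Lint→Smoke = 1+7+4+1 = 13, so the finish is 13 minutes.
UnitTest is off the critical path — its longest chain is 6 minutes, giving 7 of slack.
That remains the longest chain; total 13 minutes.

13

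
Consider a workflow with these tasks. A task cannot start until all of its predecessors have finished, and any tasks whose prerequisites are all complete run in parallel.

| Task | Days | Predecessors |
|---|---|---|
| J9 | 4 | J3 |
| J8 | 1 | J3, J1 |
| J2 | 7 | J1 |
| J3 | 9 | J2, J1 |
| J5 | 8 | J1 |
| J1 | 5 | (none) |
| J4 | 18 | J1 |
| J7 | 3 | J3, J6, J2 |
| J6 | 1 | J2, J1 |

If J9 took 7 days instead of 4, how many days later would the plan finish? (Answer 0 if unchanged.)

3

The binding path is J1→J2→J3→J9 = 5+7+9+4 = 25; finish at 25 days.
J9 is on the critical path; changing it to 7 makes that path 28 days.
That remains the longest chain; total 28 days.
Change in finish: 28 − 25 = +3 days.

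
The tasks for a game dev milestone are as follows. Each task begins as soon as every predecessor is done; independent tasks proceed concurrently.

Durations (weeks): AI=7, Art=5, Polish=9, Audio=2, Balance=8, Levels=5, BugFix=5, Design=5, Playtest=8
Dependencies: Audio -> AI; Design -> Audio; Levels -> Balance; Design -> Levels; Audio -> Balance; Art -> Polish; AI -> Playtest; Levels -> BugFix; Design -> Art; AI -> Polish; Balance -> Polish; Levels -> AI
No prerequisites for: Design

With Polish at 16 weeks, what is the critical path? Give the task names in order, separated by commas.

Design, Levels, Balance, Polish

Critical path before the change: Design→Levels→Balance→Polish = 5+5+8+9 = 27 giving 27 weeks.
Since Polish is critical, the +7 change carries straight to that chain (now 34 weeks).
The critical path is still Design→Levels→Balance→Polish; finish is now 34 weeks.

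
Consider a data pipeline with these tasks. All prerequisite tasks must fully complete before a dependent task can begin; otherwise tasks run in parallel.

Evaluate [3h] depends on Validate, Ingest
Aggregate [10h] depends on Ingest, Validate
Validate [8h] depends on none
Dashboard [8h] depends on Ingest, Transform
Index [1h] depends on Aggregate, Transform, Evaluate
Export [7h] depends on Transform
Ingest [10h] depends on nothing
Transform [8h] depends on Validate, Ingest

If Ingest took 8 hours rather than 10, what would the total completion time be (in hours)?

The binding path is Ingest→Transform→Dashboard = 10+8+8 = 26; finish at 26 hours.
Ingest lies on that path, so at 8 hours the path becomes 24 hours.
The critical path is still Ingest→Transform→Dashboard; finish is now 24 hours.

24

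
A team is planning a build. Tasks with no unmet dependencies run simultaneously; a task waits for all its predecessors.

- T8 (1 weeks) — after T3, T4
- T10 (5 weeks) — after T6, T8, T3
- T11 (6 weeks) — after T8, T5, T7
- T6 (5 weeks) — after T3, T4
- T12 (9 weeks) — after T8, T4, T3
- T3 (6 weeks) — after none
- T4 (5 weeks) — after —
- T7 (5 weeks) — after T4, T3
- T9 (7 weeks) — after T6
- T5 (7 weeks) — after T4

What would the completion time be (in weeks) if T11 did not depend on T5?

With the dependency in place, T3→T6→T9 = 6+5+7 = 18 sets the finish at 18 weeks.
Without T5→T11, T11's earliest start moves from 12 to 11.
After: T3→T6→T9 = 6+5+7 = 18 → 18 weeks.

18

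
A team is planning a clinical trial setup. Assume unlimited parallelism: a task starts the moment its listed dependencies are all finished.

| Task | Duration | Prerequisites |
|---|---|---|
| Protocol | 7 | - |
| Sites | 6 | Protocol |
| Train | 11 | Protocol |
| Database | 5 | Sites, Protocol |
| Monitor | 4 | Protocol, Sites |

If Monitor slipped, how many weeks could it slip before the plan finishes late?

1

Protocol→Sites→Database = 7+6+5 = 18 sets the makespan at 18 weeks.
The longest chain containing Monitor totals 17 weeks.
Float = 18 − 17 = 1.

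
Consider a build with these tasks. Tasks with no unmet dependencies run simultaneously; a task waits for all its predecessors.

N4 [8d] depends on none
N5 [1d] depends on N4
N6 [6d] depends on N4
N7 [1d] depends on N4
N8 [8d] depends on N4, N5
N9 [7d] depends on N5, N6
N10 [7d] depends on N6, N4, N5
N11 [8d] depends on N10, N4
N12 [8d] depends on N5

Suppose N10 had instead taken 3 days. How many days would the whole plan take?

As given, the longest chain is N4→N6→N10→N11 = 8+6+7+8 = 29, so the finish is 29 days.
N10 is on the critical path; changing it to 3 makes that path 25 days.
That remains the longest chain; total 25 days.

25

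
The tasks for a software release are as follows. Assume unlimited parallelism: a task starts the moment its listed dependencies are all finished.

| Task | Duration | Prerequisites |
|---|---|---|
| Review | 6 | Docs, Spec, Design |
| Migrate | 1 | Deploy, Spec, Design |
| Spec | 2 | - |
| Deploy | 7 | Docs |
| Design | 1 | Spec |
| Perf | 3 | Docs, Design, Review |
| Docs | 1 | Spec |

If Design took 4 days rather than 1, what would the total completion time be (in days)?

15

The binding path is Spec→Design→Review→Perf = 2+1+6+3 = 12; finish at 12 days.
Design lies on that path, so at 4 days the path becomes 15 days.
That remains the longest chain; total 15 days.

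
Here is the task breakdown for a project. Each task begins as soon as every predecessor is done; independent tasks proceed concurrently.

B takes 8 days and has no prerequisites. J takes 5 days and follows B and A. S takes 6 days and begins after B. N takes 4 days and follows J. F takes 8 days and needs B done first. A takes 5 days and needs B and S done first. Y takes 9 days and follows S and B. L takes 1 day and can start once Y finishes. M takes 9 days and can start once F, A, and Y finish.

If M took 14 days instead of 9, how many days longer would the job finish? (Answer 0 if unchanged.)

The binding path is B→S→Y→M = 8+6+9+9 = 32; finish at 32 days.
Since M is critical, the +5 change carries straight to that chain (now 37 days).
No other chain overtakes it, so the finish is 37 days.
Change in finish: 37 − 32 = +5 days.

5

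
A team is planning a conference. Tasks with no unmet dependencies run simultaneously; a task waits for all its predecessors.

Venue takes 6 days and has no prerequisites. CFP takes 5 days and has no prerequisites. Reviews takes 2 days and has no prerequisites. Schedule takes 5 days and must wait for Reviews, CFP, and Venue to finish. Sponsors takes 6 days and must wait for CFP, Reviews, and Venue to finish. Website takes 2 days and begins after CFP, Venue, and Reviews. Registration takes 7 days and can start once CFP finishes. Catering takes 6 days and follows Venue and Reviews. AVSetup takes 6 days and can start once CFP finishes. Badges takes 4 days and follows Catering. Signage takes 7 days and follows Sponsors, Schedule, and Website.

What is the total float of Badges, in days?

The longest chain is Venue→Sponsors→Signage = 6+6+7 = 19; overall finish 19 days.
The longest chain containing Badges totals 16 days.
Float = 19 − 16 = 3.

3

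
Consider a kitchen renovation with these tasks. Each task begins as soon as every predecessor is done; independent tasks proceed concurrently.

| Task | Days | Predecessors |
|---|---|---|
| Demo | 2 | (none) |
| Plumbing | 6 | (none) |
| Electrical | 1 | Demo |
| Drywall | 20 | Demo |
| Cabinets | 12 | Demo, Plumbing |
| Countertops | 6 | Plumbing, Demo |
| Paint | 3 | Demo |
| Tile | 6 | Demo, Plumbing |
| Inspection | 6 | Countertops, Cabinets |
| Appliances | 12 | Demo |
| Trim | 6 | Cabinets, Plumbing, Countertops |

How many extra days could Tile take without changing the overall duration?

Plumbing→Cabinets→Inspection = 6+12+6 = 24 sets the makespan at 24 days.
Longest path through Tile: 12 days (earliest finish 12, latest finish 24).
Slack of Tile = 18 − 6 = 12 days.

12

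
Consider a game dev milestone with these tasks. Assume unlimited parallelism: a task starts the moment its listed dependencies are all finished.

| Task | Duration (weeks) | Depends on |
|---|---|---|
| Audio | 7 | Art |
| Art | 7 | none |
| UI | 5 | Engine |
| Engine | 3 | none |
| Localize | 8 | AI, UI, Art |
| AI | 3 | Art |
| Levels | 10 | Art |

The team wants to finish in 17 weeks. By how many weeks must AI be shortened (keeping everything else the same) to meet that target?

1

Current finish: 18 weeks; target: 17.
AI is on every critical path, so each week cut from AI cuts the finish by one (this holds down to a finish of 17).
Need 18 − 17 = 1 week off AI → AI becomes 2 weeks, finish becomes 17.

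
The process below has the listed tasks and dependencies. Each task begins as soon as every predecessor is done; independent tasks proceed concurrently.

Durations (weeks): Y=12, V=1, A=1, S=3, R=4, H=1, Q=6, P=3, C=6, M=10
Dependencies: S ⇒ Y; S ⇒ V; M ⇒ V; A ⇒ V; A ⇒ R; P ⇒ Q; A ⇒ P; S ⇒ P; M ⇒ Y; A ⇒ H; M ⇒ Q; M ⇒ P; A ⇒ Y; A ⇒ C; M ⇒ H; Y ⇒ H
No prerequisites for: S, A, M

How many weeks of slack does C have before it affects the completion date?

16

M→Y→H = 10+12+1 = 23 sets the makespan at 23 weeks.
The longest chain containing C totals 7 weeks.
So C can slip 23 − 7 = 16 weeks.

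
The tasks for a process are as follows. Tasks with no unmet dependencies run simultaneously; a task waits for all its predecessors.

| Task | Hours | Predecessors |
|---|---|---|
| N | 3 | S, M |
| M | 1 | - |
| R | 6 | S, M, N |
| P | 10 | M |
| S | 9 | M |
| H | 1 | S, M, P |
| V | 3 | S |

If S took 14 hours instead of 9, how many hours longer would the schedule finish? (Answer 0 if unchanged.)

Baseline: M→S→N→R = 1+9+3+6 = 19 → 19 hours.
S is on the critical path; changing it to 14 makes that path 24 hours.
The critical path is still M→S→N→R; finish is now 24 hours.
Change in finish: 24 − 19 = +5 hours.

5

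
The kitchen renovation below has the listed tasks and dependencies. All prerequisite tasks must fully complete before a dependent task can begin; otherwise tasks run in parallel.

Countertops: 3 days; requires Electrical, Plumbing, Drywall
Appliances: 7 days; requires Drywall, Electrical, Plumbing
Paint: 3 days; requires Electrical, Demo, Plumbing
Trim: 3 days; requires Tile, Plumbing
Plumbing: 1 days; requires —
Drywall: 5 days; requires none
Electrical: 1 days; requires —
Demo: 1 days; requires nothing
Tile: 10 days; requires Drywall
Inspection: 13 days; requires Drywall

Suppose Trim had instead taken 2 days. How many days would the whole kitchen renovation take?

18

Critical path before the change: Drywall→Tile→Trim = 5+10+3 = 18 giving 18 days.
Trim lies on that path, so at 2 days the path becomes 17 days.
The binding chain switches to Drywall→Inspection = 5+13 = 18; finish 18 days.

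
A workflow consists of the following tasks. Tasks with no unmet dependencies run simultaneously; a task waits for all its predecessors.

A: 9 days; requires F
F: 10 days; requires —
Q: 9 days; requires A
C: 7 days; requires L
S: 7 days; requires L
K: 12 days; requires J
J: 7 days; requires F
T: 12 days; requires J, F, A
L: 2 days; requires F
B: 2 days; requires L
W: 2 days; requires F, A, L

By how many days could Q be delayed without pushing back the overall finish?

3

The longest chain is F→A→T = 10+9+12 = 31; overall finish 31 days.
The longest chain containing Q totals 28 days.
Float = 31 − 28 = 3.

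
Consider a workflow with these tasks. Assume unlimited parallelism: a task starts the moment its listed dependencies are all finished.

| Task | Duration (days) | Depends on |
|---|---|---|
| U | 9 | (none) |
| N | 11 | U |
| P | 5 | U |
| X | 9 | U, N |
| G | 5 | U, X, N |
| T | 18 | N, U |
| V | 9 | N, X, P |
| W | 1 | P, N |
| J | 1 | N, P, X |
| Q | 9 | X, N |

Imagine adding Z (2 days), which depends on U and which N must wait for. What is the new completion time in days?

Originally the plan takes 38 days.
With Z inserted, N now waits for max(U, Z).
New critical path: U→Z→N→X→V = 9+2+11+9+9 = 40 ⇒ 40 days.

40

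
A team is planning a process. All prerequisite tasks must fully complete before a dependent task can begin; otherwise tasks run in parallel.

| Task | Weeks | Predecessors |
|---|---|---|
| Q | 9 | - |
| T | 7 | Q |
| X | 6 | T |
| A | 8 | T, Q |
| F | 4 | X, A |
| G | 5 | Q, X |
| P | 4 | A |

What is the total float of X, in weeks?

Q→T→A→F = 9+7+8+4 = 28 sets the makespan at 28 weeks.
X finishes as early as 22 and must finish by 23.
So X can slip 23 − 22 = 1 week.

1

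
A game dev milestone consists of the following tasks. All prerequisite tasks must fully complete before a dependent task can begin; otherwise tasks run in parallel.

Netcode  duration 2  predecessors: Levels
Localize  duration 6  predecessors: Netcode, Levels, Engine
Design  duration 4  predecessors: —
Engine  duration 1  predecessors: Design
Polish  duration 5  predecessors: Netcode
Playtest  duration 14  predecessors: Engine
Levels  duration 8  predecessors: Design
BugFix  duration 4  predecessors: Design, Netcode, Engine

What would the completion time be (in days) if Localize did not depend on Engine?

20

Before: longest chain Design→Levels→Netcode→Localize = 4+8+2+6 = 20, finish 20.
Dropping Engine→Localize doesn't change Localize's earliest start (14); another predecessor still binds.
After: Design→Levels→Netcode→Localize = 4+8+2+6 = 20 → 20 days.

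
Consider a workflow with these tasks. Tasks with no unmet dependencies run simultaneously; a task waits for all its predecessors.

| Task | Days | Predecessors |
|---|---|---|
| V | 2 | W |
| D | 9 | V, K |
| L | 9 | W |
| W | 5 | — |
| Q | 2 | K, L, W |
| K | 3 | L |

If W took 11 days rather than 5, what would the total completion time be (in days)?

32

Actual critical path: W→L→K→D = 5+9+3+9 = 26 ⇒ 26 days.
Since W is critical, the +6 change carries straight to that chain (now 32 days).
No other chain overtakes it, so the finish is 32 days.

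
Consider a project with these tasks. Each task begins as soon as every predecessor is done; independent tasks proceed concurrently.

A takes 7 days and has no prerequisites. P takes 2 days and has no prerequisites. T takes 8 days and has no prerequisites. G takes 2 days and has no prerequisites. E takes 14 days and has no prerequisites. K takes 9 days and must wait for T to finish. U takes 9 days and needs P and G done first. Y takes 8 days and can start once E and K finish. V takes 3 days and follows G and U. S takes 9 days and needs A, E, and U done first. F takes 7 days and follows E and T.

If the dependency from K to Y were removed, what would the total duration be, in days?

With the dependency in place, T→K→Y = 8+9+8 = 25 sets the finish at 25 days.
Without K→Y, Y's earliest start moves from 17 to 14.
After: E→S = 14+9 = 23 → 23 days.

23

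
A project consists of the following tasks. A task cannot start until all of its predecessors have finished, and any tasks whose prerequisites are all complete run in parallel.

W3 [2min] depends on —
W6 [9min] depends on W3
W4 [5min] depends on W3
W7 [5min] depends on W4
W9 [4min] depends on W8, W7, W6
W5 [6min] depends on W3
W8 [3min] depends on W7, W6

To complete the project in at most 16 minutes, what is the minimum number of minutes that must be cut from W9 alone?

Current finish: 19 minutes; target: 16.
W9 is on every critical path, so each minute cut from W9 cuts the finish by one (this holds down to a finish of 16).
Need 19 − 16 = 3 minutes off W9 → W9 becomes 1 minute, finish becomes 16.

3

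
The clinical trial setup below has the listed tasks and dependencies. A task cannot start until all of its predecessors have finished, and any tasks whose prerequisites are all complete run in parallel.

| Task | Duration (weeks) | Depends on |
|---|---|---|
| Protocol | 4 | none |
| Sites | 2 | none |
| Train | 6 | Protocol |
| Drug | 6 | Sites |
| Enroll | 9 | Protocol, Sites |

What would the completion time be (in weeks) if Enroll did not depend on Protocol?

11

Before: longest chain Protocol→Enroll = 4+9 = 13, finish 13.
Without Protocol→Enroll, Enroll's earliest start moves from 4 to 2.
After: Sites→Enroll = 2+9 = 11 → 11 weeks.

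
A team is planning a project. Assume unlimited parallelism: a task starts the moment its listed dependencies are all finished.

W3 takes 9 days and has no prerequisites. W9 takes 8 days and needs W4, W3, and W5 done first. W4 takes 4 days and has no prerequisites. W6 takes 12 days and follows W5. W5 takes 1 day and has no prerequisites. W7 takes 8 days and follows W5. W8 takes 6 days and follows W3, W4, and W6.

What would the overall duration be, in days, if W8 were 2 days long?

The binding path is W5→W6→W8 = 1+12+6 = 19; finish at 19 days.
W8 lies on that path, so at 2 days the path becomes 15 days.
The binding chain switches to W3→W9 = 9+8 = 17; finish 17 days.

17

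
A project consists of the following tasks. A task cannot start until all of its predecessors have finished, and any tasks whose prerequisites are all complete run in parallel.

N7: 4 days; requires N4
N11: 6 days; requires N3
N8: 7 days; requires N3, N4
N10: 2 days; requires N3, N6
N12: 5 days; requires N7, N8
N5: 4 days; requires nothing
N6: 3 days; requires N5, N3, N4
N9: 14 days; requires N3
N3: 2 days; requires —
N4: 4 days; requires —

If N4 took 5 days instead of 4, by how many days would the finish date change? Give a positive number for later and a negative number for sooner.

1

Actual critical path: N4→N8→N12 = 4+7+5 = 16 ⇒ 16 days.
N4 lies on that path, so at 5 days the path becomes 17 days.
No other chain overtakes it, so the finish is 17 days.
Change in finish: 17 − 16 = +1 days.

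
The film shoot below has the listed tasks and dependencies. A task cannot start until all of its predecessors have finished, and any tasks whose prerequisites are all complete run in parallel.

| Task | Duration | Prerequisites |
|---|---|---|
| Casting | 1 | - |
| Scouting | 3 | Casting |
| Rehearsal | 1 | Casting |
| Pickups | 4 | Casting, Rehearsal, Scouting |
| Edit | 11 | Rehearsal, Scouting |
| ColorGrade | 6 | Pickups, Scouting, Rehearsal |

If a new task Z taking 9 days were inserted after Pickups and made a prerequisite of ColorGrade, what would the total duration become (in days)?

Originally the job takes 15 days.
With Z inserted, ColorGrade now waits for max(Pickups, Scouting, Rehearsal, Z).
New critical path: Casting→Scouting→Pickups→Z→ColorGrade = 1+3+4+9+6 = 23 ⇒ 23 days.

23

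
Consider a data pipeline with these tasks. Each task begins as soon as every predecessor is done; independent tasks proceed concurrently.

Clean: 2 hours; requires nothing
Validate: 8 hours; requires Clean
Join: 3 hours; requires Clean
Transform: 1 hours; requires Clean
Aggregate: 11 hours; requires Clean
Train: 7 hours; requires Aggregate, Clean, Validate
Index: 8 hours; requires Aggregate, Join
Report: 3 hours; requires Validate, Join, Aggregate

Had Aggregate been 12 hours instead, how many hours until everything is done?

As given, the longest chain is Clean→Aggregate→Index = 2+11+8 = 21, so the finish is 21 hours.
Aggregate lies on that path, so at 12 hours the path becomes 22 hours.
No other chain overtakes it, so the finish is 22 hours.

22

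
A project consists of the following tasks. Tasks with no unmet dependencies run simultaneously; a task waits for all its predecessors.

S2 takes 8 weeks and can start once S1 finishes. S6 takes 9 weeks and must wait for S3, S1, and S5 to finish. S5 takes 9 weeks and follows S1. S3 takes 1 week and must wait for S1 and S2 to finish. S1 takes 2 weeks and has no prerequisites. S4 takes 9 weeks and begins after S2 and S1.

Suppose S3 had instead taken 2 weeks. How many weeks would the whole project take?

21

The binding path is S1→S2→S3→S6 = 2+8+1+9 = 20; finish at 20 weeks.
Since S3 is critical, the +1 change carries straight to that chain (now 21 weeks).
That remains the longest chain; total 21 weeks.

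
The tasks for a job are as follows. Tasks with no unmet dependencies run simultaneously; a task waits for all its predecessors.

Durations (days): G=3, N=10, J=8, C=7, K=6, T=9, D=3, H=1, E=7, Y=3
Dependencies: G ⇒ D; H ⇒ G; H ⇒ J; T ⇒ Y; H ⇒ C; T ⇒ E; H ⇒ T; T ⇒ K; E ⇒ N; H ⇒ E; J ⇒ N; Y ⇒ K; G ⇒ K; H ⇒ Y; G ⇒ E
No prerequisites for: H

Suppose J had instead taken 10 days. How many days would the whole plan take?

27

Critical path before the change: H→T→E→N = 1+9+7+10 = 27 giving 27 days.
The longest path through J is only 19 days, so J has float 8.
No other chain overtakes it, so the finish is 27 days.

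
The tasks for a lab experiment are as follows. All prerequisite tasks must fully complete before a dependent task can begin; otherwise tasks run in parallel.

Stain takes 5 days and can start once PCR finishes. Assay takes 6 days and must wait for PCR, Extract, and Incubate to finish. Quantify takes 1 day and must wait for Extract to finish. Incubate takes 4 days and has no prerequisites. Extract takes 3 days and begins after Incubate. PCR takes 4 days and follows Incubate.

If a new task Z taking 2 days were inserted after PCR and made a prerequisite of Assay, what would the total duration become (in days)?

16

Originally the schedule takes 14 days.
With Z inserted, Assay now waits for max(PCR, Extract, Incubate, Z).
New critical path: Incubate→PCR→Z→Assay = 4+4+2+6 = 16 ⇒ 16 days.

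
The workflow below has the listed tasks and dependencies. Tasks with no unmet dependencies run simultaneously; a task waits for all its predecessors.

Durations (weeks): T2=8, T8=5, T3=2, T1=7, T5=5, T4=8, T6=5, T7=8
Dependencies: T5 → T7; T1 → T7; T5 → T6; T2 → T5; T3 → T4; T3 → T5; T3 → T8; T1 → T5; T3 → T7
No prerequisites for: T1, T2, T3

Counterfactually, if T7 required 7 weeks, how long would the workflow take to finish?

Baseline: T2→T5→T7 = 8+5+8 = 21 → 21 weeks.
T7 lies on that path, so at 7 weeks the path becomes 20 weeks.
That remains the longest chain; total 20 weeks.

20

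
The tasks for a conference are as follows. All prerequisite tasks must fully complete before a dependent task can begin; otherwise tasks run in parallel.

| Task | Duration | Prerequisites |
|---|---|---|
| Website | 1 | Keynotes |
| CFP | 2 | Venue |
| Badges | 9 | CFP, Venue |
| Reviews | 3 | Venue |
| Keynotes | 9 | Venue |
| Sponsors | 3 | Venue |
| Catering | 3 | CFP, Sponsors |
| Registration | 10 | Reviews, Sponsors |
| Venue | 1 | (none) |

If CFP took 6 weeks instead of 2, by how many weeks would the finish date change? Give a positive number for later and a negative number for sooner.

2

Baseline: Venue→Reviews→Registration = 1+3+10 = 14 → 14 weeks.
The longest path through CFP is only 12 weeks, so CFP has float 2.
Now Venue→CFP→Badges = 1+6+9 = 16 is longest, so the finish becomes 16 weeks.
Change in finish: 16 − 14 = +2 weeks.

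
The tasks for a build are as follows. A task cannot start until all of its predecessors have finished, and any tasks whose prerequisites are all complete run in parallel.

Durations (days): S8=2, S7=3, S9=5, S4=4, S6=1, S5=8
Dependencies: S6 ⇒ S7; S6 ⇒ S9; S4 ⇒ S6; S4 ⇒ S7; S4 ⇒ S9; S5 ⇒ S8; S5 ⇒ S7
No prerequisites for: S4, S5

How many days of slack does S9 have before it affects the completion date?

1

Critical path: S5→S7 = 8+3 = 11, so the finish is 11 days.
S9 finishes as early as 10 and must finish by 11.
So S9 can slip 11 − 10 = 1 day.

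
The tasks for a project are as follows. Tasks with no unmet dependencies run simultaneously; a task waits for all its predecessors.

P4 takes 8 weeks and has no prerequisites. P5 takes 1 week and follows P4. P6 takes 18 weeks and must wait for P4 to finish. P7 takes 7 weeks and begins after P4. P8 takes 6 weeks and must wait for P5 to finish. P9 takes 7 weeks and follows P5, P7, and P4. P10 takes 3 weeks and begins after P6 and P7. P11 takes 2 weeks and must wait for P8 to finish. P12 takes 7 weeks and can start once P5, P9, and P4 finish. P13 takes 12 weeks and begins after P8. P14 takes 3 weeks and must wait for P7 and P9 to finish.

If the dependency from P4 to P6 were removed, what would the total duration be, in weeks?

With the dependency in place, P4→P6→P10 = 8+18+3 = 29 sets the finish at 29 weeks.
Without P4→P6, P6's earliest start moves from 8 to 0.
New critical path: P4→P7→P9→P12 = 8+7+7+7 = 29 ⇒ 29 weeks.

29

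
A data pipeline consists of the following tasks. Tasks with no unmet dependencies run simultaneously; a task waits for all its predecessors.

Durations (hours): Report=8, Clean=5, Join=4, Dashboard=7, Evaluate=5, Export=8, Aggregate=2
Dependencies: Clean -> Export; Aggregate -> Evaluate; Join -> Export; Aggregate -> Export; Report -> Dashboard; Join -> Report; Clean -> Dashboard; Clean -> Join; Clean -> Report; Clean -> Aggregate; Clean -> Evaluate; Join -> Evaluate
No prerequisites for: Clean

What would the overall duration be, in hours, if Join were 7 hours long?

Critical path before the change: Clean→Join→Report→Dashboard = 5+4+8+7 = 24 giving 24 hours.
Since Join is critical, the +3 change carries straight to that chain (now 27 hours).
The critical path is still Clean→Join→Report→Dashboard; finish is now 27 hours.

27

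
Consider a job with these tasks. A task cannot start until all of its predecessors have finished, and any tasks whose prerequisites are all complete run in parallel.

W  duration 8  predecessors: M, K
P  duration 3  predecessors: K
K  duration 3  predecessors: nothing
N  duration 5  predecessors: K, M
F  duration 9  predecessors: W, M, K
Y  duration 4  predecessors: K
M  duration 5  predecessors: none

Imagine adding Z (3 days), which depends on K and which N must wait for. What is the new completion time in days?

22

Originally the project takes 22 days.
With Z inserted, N now waits for max(K, M, Z).
New critical path: M→W→F = 5+8+9 = 22 ⇒ 22 days.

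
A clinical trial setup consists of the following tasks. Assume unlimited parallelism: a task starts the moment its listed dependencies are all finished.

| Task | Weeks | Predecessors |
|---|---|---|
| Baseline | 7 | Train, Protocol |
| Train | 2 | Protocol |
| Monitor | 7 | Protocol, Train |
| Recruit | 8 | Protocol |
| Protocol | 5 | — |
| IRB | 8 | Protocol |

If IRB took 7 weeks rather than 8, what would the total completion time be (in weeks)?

As given, the longest chain is Protocol→Train→Baseline = 5+2+7 = 14, so the finish is 14 weeks.
The longest path through IRB is only 13 weeks, so IRB has float 1.
The critical path is still Protocol→Train→Baseline; finish is now 14 weeks.

14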